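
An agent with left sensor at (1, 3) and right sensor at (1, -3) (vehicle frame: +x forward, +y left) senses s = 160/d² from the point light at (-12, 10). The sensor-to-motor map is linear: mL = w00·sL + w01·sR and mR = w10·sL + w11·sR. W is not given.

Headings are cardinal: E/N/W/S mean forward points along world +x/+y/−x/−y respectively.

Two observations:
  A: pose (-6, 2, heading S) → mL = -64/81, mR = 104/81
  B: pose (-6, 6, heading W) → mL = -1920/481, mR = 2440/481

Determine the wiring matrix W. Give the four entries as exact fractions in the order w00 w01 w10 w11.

obs A: pose=(-6,2,S) → sL=80/81, sR=16/9, mL=-64/81, mR=104/81
obs B: pose=(-6,6,W) → sL=80/37, sR=80/13, mL=-1920/481, mR=2440/481
sensor matrix S = [[80/81, 16/9], [80/37, 80/13]]; det S = 87040/38961
solve [mL_A; mL_B] = S·[w00; w01] and [mR_A; mR_B] = S·[w10; w11]:
  w00 = 1, w01 = -1, w10 = -1/2, w11 = 1

1 -1 -1/2 1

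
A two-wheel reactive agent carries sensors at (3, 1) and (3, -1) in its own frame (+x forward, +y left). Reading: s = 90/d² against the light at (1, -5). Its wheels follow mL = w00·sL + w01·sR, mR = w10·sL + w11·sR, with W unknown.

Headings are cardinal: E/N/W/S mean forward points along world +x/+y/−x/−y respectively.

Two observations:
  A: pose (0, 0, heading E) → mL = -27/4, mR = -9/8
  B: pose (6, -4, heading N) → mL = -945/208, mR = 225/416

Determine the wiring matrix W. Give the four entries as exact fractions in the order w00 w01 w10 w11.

obs A: pose=(0,0,E) → sL=9/4, sR=9/2, mL=-27/4, mR=-9/8
obs B: pose=(6,-4,N) → sL=45/16, sR=45/26, mL=-945/208, mR=225/416
sensor matrix S = [[9/4, 9/2], [45/16, 45/26]]; det S = -3645/416
solve [mL_A; mL_B] = S·[w00; w01] and [mR_A; mR_B] = S·[w10; w11]:
  w00 = -1, w01 = -1, w10 = 1/2, w11 = -1/2

-1 -1 1/2 -1/2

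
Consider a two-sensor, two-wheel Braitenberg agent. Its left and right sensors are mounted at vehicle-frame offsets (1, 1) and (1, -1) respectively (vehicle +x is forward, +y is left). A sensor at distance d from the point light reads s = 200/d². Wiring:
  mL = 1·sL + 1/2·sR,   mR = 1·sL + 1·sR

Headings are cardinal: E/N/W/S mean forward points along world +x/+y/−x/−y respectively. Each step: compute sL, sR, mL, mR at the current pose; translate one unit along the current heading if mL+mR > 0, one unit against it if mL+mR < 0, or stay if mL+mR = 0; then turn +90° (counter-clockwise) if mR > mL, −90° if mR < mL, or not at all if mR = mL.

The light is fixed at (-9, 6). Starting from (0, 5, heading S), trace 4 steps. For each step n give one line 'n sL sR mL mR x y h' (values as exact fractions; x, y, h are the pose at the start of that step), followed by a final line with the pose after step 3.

n=0: pose=(0,5,S); sL=25/13, sR=50/17; mL=750/221, mR=1075/221; mL+mR=1825/221 → advance +1; mR−mL=25/17 → turn +1·90°
n=1: pose=(0,4,E); sL=200/101, sR=200/109; mL=31900/11009, mR=42000/11009; mL+mR=73900/11009 → advance +1; mR−mL=100/109 → turn +1·90°
n=2: pose=(1,4,N); sL=100/41, sR=100/61; mL=8150/2501, mR=10200/2501; mL+mR=18350/2501 → advance +1; mR−mL=50/61 → turn +1·90°
n=3: pose=(1,5,W); sL=40/17, sR=200/81; mL=4940/1377, mR=6640/1377; mL+mR=3860/459 → advance +1; mR−mL=100/81 → turn +1·90°

0 25/13 50/17 750/221 1075/221 0 5 S
1 200/101 200/109 31900/11009 42000/11009 0 4 E
2 100/41 100/61 8150/2501 10200/2501 1 4 N
3 40/17 200/81 4940/1377 6640/1377 1 5 W
final 0 5 S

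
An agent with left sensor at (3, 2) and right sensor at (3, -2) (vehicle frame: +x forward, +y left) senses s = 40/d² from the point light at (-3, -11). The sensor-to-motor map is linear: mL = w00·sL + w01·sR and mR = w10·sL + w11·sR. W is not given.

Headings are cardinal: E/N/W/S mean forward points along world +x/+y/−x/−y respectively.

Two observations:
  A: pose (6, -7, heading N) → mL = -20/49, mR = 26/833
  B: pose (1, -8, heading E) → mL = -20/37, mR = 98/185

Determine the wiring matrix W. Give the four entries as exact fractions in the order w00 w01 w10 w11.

-1 0 -1/2 1

obs A: pose=(6,-7,N) → sL=20/49, sR=4/17, mL=-20/49, mR=26/833
obs B: pose=(1,-8,E) → sL=20/37, sR=4/5, mL=-20/37, mR=98/185
sensor matrix S = [[20/49, 4/17], [20/37, 4/5]]; det S = 6144/30821
solve [mL_A; mL_B] = S·[w00; w01] and [mR_A; mR_B] = S·[w10; w11]:
  w00 = -1, w01 = 0, w10 = -1/2, w11 = 1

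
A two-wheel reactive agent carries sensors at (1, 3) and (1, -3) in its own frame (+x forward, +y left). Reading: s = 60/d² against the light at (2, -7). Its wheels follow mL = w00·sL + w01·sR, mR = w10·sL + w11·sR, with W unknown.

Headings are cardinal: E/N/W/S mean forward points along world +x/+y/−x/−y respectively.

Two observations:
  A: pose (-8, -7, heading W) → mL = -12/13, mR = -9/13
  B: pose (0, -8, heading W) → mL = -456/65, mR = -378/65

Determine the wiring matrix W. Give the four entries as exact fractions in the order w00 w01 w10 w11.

obs A: pose=(-8,-7,W) → sL=6/13, sR=6/13, mL=-12/13, mR=-9/13
obs B: pose=(0,-8,W) → sL=12/5, sR=60/13, mL=-456/65, mR=-378/65
sensor matrix S = [[6/13, 6/13], [12/5, 60/13]]; det S = 864/845
solve [mL_A; mL_B] = S·[w00; w01] and [mR_A; mR_B] = S·[w10; w11]:
  w00 = -1, w01 = -1, w10 = -1/2, w11 = -1

-1 -1 -1/2 -1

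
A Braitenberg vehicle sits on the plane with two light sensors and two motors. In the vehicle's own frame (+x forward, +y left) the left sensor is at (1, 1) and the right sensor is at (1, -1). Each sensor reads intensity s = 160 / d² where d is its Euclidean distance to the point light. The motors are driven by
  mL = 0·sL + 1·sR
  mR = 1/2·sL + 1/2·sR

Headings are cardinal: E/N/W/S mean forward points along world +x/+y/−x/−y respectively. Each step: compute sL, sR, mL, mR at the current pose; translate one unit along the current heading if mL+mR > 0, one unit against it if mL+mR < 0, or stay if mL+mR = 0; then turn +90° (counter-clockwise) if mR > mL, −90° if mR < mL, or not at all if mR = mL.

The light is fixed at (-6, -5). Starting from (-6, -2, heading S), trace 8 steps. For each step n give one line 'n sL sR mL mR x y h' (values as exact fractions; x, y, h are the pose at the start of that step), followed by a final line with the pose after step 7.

0 32 32 32 32 -6 -2 S
1 80 80 80 80 -6 -3 S
2 160 160 160 160 -6 -4 S
3 80 80 80 80 -6 -5 S
4 32 32 32 32 -6 -6 S
5 16 16 16 16 -6 -7 S
6 160/17 160/17 160/17 160/17 -6 -8 S
7 80/13 80/13 80/13 80/13 -6 -9 S
final -6 -10 S

n=0: pose=(-6,-2,S); sL=32, sR=32; mL=32, mR=32; mL+mR=64 → advance +1; mR−mL=0 → turn +0·90°
n=1: pose=(-6,-3,S); sL=80, sR=80; mL=80, mR=80; mL+mR=160 → advance +1; mR−mL=0 → turn +0·90°
n=2: pose=(-6,-4,S); sL=160, sR=160; mL=160, mR=160; mL+mR=320 → advance +1; mR−mL=0 → turn +0·90°
n=3: pose=(-6,-5,S); sL=80, sR=80; mL=80, mR=80; mL+mR=160 → advance +1; mR−mL=0 → turn +0·90°
n=4: pose=(-6,-6,S); sL=32, sR=32; mL=32, mR=32; mL+mR=64 → advance +1; mR−mL=0 → turn +0·90°
n=5: pose=(-6,-7,S); sL=16, sR=16; mL=16, mR=16; mL+mR=32 → advance +1; mR−mL=0 → turn +0·90°
n=6: pose=(-6,-8,S); sL=160/17, sR=160/17; mL=160/17, mR=160/17; mL+mR=320/17 → advance +1; mR−mL=0 → turn +0·90°
n=7: pose=(-6,-9,S); sL=80/13, sR=80/13; mL=80/13, mR=80/13; mL+mR=160/13 → advance +1; mR−mL=0 → turn +0·90°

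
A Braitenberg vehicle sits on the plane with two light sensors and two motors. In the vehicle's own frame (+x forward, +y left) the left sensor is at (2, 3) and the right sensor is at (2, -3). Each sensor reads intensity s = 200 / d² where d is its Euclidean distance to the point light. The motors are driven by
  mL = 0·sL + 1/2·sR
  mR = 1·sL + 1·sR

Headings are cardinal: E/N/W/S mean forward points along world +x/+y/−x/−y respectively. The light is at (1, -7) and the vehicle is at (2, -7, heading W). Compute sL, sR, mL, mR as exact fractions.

20 20 10 40

left sensor world pos  = (0, -10); dL² = 10
right sensor world pos = (0, -4); dR² = 10
sL = 200/10 = 20
sR = 200/10 = 20
mL = 0·sL + 1/2·sR = 10
mR = 1·sL + 1·sR = 40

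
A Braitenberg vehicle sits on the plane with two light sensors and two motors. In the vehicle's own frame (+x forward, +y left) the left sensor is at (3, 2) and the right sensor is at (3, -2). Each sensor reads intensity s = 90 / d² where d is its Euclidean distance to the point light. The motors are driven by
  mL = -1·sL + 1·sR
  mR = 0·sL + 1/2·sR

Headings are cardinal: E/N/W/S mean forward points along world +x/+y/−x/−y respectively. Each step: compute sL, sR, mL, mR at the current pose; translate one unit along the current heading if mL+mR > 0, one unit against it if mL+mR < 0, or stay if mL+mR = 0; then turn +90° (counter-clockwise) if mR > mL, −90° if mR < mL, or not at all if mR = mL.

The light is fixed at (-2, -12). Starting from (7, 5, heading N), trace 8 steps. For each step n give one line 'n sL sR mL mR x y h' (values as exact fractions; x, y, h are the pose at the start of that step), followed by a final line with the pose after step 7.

n=0: pose=(7,5,N); sL=90/449, sR=90/521; mL=-6480/233929, mR=45/521; mL+mR=13725/233929 → advance +1; mR−mL=26685/233929 → turn +1·90°
n=1: pose=(7,6,W); sL=45/146, sR=45/218; mL=-810/7957, mR=45/436; mL+mR=45/31828 → advance +1; mR−mL=6525/31828 → turn +1·90°
n=2: pose=(6,6,S); sL=18/65, sR=10/29; mL=128/1885, mR=5/29; mL+mR=453/1885 → advance +1; mR−mL=197/1885 → turn +1·90°
n=3: pose=(6,5,E); sL=45/241, sR=45/173; mL=3060/41693, mR=45/346; mL+mR=16965/83386 → advance +1; mR−mL=4725/83386 → turn +1·90°
n=4: pose=(7,5,N); sL=90/449, sR=90/521; mL=-6480/233929, mR=45/521; mL+mR=13725/233929 → advance +1; mR−mL=26685/233929 → turn +1·90°
n=5: pose=(7,6,W); sL=45/146, sR=45/218; mL=-810/7957, mR=45/436; mL+mR=45/31828 → advance +1; mR−mL=6525/31828 → turn +1·90°
n=6: pose=(6,6,S); sL=18/65, sR=10/29; mL=128/1885, mR=5/29; mL+mR=453/1885 → advance +1; mR−mL=197/1885 → turn +1·90°
n=7: pose=(6,5,E); sL=45/241, sR=45/173; mL=3060/41693, mR=45/346; mL+mR=16965/83386 → advance +1; mR−mL=4725/83386 → turn +1·90°

0 90/449 90/521 -6480/233929 45/521 7 5 N
1 45/146 45/218 -810/7957 45/436 7 6 W
2 18/65 10/29 128/1885 5/29 6 6 S
3 45/241 45/173 3060/41693 45/346 6 5 E
4 90/449 90/521 -6480/233929 45/521 7 5 N
5 45/146 45/218 -810/7957 45/436 7 6 W
6 18/65 10/29 128/1885 5/29 6 6 S
7 45/241 45/173 3060/41693 45/346 6 5 E
final 7 5 N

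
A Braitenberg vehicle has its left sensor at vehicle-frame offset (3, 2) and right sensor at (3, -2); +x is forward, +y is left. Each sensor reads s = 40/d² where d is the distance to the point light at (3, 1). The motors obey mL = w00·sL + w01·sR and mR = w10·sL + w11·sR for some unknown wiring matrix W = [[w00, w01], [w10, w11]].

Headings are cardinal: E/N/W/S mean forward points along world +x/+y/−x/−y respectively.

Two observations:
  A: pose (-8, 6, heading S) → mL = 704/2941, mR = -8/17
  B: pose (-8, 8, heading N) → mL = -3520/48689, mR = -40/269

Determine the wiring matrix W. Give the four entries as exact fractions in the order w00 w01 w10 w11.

1 -1 -1 0

obs A: pose=(-8,6,S) → sL=8/17, sR=40/173, mL=704/2941, mR=-8/17
obs B: pose=(-8,8,N) → sL=40/269, sR=40/181, mL=-3520/48689, mR=-40/269
sensor matrix S = [[8/17, 40/173], [40/269, 40/181]]; det S = 9968640/143194349
solve [mL_A; mL_B] = S·[w00; w01] and [mR_A; mR_B] = S·[w10; w11]:
  w00 = 1, w01 = -1, w10 = -1, w11 = 0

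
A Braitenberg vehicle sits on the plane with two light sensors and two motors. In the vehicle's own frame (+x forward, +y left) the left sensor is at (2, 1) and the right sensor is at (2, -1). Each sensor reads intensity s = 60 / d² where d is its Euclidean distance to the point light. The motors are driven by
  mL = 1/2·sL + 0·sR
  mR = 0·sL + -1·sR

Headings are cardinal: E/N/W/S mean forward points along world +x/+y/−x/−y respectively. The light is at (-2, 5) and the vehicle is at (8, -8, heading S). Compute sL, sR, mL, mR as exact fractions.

left sensor world pos  = (9, -10); dL² = 346
right sensor world pos = (7, -10); dR² = 306
sL = 60/346 = 30/173
sR = 60/306 = 10/51
mL = 1/2·sL + 0·sR = 15/173
mR = 0·sL + -1·sR = -10/51

30/173 10/51 15/173 -10/51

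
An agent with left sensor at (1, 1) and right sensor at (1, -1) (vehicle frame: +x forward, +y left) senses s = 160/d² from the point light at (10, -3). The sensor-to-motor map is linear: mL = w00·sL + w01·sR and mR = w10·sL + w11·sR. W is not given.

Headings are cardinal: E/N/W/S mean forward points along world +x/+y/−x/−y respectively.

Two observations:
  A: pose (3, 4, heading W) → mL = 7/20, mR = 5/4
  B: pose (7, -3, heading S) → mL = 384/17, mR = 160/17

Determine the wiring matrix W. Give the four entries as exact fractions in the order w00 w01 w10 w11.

1 -1 0 1

obs A: pose=(3,4,W) → sL=8/5, sR=5/4, mL=7/20, mR=5/4
obs B: pose=(7,-3,S) → sL=32, sR=160/17, mL=384/17, mR=160/17
sensor matrix S = [[8/5, 5/4], [32, 160/17]]; det S = -424/17
solve [mL_A; mL_B] = S·[w00; w01] and [mR_A; mR_B] = S·[w10; w11]:
  w00 = 1, w01 = -1, w10 = 0, w11 = 1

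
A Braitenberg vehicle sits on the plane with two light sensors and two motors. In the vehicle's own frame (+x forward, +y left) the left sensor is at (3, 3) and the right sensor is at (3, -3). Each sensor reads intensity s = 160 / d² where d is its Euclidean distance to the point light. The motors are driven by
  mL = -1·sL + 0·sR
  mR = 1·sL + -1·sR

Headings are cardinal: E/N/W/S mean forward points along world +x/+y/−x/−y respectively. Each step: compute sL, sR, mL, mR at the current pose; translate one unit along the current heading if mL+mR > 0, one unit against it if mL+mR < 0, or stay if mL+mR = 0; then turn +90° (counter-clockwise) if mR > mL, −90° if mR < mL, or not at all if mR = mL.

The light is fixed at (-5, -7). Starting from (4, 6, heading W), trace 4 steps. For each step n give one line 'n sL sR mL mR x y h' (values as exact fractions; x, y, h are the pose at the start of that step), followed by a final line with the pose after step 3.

0 20/17 40/73 -20/17 780/1241 4 6 W
1 160/269 160/149 -160/269 -19200/40081 5 6 S
2 80/229 16/29 -80/229 -1344/6641 5 7 E
3 32/65 160/433 -32/65 3456/28145 4 7 N
final 4 6 W

n=0: pose=(4,6,W); sL=20/17, sR=40/73; mL=-20/17, mR=780/1241; mL+mR=-40/73 → advance -1; mR−mL=2240/1241 → turn +1·90°
n=1: pose=(5,6,S); sL=160/269, sR=160/149; mL=-160/269, mR=-19200/40081; mL+mR=-160/149 → advance -1; mR−mL=4640/40081 → turn +1·90°
n=2: pose=(5,7,E); sL=80/229, sR=16/29; mL=-80/229, mR=-1344/6641; mL+mR=-16/29 → advance -1; mR−mL=976/6641 → turn +1·90°
n=3: pose=(4,7,N); sL=32/65, sR=160/433; mL=-32/65, mR=3456/28145; mL+mR=-160/433 → advance -1; mR−mL=17312/28145 → turn +1·90°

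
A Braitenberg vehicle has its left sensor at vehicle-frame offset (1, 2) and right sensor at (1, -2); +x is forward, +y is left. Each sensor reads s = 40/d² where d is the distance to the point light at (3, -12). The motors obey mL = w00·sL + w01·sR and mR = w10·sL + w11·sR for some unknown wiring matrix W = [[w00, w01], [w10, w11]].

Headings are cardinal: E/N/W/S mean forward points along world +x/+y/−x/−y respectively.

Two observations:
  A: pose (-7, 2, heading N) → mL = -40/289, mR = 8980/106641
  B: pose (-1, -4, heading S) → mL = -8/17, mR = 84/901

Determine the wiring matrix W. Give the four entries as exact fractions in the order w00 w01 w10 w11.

obs A: pose=(-7,2,N) → sL=40/369, sR=40/289, mL=-40/289, mR=8980/106641
obs B: pose=(-1,-4,S) → sL=40/53, sR=8/17, mL=-8/17, mR=84/901
sensor matrix S = [[40/369, 40/289], [40/53, 8/17]]; det S = -302080/5651973
solve [mL_A; mL_B] = S·[w00; w01] and [mR_A; mR_B] = S·[w10; w11]:
  w00 = 0, w01 = -1, w10 = -1/2, w11 = 1

0 -1 -1/2 1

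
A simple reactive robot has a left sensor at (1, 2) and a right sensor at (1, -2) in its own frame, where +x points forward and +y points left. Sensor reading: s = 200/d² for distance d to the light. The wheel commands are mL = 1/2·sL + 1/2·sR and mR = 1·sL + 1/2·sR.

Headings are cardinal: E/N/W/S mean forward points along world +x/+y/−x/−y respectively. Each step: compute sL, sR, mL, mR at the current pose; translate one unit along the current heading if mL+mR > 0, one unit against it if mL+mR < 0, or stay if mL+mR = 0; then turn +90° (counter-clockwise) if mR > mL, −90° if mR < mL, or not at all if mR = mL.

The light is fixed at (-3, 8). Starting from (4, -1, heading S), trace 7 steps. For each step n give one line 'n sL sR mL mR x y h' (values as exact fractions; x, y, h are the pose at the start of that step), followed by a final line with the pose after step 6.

n=0: pose=(4,-1,S); sL=200/181, sR=8/5; mL=1224/905, mR=1724/905; mL+mR=2948/905 → advance +1; mR−mL=100/181 → turn +1·90°
n=1: pose=(4,-2,E); sL=25/16, sR=25/26; mL=525/416, mR=425/208; mL+mR=1375/416 → advance +1; mR−mL=25/32 → turn +1·90°
n=2: pose=(5,-2,N); sL=200/117, sR=200/181; mL=29800/21177, mR=47900/21177; mL+mR=25900/7059 → advance +1; mR−mL=100/117 → turn +1·90°
n=3: pose=(5,-1,W); sL=20/17, sR=100/49; mL=1340/833, mR=1830/833; mL+mR=3170/833 → advance +1; mR−mL=10/17 → turn +1·90°
n=4: pose=(4,-1,S); sL=200/181, sR=8/5; mL=1224/905, mR=1724/905; mL+mR=2948/905 → advance +1; mR−mL=100/181 → turn +1·90°
n=5: pose=(4,-2,E); sL=25/16, sR=25/26; mL=525/416, mR=425/208; mL+mR=1375/416 → advance +1; mR−mL=25/32 → turn +1·90°
n=6: pose=(5,-2,N); sL=200/117, sR=200/181; mL=29800/21177, mR=47900/21177; mL+mR=25900/7059 → advance +1; mR−mL=100/117 → turn +1·90°

0 200/181 8/5 1224/905 1724/905 4 -1 S
1 25/16 25/26 525/416 425/208 4 -2 E
2 200/117 200/181 29800/21177 47900/21177 5 -2 N
3 20/17 100/49 1340/833 1830/833 5 -1 W
4 200/181 8/5 1224/905 1724/905 4 -1 S
5 25/16 25/26 525/416 425/208 4 -2 E
6 200/117 200/181 29800/21177 47900/21177 5 -2 N
final 5 -1 W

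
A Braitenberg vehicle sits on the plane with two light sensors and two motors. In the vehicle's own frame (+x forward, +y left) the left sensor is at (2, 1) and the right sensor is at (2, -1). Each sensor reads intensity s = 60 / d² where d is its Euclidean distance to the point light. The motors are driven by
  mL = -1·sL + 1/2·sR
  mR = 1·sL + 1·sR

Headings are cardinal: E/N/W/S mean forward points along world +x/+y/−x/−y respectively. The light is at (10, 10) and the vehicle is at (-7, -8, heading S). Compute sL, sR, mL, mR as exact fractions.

15/164 15/181 -1485/29684 5175/29684

left sensor world pos  = (-6, -10); dL² = 656
right sensor world pos = (-8, -10); dR² = 724
sL = 60/656 = 15/164
sR = 60/724 = 15/181
mL = -1·sL + 1/2·sR = -1485/29684
mR = 1·sL + 1·sR = 5175/29684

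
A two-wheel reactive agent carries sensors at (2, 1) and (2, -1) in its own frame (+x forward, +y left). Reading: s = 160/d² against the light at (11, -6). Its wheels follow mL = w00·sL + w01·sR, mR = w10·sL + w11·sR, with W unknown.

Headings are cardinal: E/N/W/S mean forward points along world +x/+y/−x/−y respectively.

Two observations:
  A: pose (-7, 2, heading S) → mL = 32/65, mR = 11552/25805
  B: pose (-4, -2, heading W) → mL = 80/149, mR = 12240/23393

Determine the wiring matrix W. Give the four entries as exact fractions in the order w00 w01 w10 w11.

1 0 1/2 1/2

obs A: pose=(-7,2,S) → sL=32/65, sR=160/397, mL=32/65, mR=11552/25805
obs B: pose=(-4,-2,W) → sL=80/149, sR=80/157, mL=80/149, mR=12240/23393
sensor matrix S = [[32/65, 160/397], [80/149, 80/157]]; det S = 4161536/120731273
solve [mL_A; mL_B] = S·[w00; w01] and [mR_A; mR_B] = S·[w10; w11]:
  w00 = 1, w01 = 0, w10 = 1/2, w11 = 1/2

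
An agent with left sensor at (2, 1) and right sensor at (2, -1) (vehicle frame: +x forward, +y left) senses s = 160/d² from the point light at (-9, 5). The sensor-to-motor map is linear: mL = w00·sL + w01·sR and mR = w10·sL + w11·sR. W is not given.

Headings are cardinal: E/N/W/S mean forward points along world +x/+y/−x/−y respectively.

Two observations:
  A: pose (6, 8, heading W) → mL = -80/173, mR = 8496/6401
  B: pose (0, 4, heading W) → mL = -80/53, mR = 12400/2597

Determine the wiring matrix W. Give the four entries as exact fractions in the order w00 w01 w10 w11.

-1/2 0 1/2 1

obs A: pose=(6,8,W) → sL=160/173, sR=32/37, mL=-80/173, mR=8496/6401
obs B: pose=(0,4,W) → sL=160/53, sR=160/49, mL=-80/53, mR=12400/2597
sensor matrix S = [[160/173, 32/37], [160/53, 160/49]]; det S = 6799360/16623397
solve [mL_A; mL_B] = S·[w00; w01] and [mR_A; mR_B] = S·[w10; w11]:
  w00 = -1/2, w01 = 0, w10 = 1/2, w11 = 1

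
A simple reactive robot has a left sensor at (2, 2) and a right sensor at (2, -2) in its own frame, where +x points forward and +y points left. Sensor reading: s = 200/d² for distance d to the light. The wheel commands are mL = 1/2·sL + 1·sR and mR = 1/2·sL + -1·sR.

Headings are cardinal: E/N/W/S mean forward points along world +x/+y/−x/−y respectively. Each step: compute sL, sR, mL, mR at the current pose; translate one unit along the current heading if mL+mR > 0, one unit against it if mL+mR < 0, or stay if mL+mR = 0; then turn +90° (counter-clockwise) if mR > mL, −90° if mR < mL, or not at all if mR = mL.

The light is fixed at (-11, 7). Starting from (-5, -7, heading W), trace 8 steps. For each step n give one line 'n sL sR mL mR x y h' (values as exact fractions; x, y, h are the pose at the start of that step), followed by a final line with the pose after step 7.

n=0: pose=(-5,-7,W); sL=25/34, sR=5/4; mL=55/34, mR=-15/17; mL+mR=25/34 → advance +1; mR−mL=-5/2 → turn -1·90°
n=1: pose=(-6,-7,N); sL=200/153, sR=200/193; mL=49900/29529, mR=-11300/29529; mL+mR=200/153 → advance +1; mR−mL=-400/193 → turn -1·90°
n=2: pose=(-6,-6,E); sL=20/17, sR=100/137; mL=3070/2329, mR=-330/2329; mL+mR=20/17 → advance +1; mR−mL=-200/137 → turn -1·90°
n=3: pose=(-5,-6,S); sL=200/289, sR=200/241; mL=81900/69649, mR=-33700/69649; mL+mR=200/289 → advance +1; mR−mL=-400/241 → turn -1·90°
n=4: pose=(-5,-7,W); sL=25/34, sR=5/4; mL=55/34, mR=-15/17; mL+mR=25/34 → advance +1; mR−mL=-5/2 → turn -1·90°
n=5: pose=(-6,-7,N); sL=200/153, sR=200/193; mL=49900/29529, mR=-11300/29529; mL+mR=200/153 → advance +1; mR−mL=-400/193 → turn -1·90°
n=6: pose=(-6,-6,E); sL=20/17, sR=100/137; mL=3070/2329, mR=-330/2329; mL+mR=20/17 → advance +1; mR−mL=-200/137 → turn -1·90°
n=7: pose=(-5,-6,S); sL=200/289, sR=200/241; mL=81900/69649, mR=-33700/69649; mL+mR=200/289 → advance +1; mR−mL=-400/241 → turn -1·90°

0 25/34 5/4 55/34 -15/17 -5 -7 W
1 200/153 200/193 49900/29529 -11300/29529 -6 -7 N
2 20/17 100/137 3070/2329 -330/2329 -6 -6 E
3 200/289 200/241 81900/69649 -33700/69649 -5 -6 S
4 25/34 5/4 55/34 -15/17 -5 -7 W
5 200/153 200/193 49900/29529 -11300/29529 -6 -7 N
6 20/17 100/137 3070/2329 -330/2329 -6 -6 E
7 200/289 200/241 81900/69649 -33700/69649 -5 -6 S
final -5 -7 W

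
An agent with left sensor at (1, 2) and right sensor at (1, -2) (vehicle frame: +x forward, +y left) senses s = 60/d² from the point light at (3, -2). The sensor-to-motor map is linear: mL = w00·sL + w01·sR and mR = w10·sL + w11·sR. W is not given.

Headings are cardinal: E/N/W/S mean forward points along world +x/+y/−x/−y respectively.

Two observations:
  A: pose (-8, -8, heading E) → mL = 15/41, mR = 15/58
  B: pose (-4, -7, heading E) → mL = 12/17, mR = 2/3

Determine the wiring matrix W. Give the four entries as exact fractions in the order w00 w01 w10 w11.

obs A: pose=(-8,-8,E) → sL=15/29, sR=15/41, mL=15/41, mR=15/58
obs B: pose=(-4,-7,E) → sL=4/3, sR=12/17, mL=12/17, mR=2/3
sensor matrix S = [[15/29, 15/41], [4/3, 12/17]]; det S = -2480/20213
solve [mL_A; mL_B] = S·[w00; w01] and [mR_A; mR_B] = S·[w10; w11]:
  w00 = 0, w01 = 1, w10 = 1/2, w11 = 0

0 1 1/2 0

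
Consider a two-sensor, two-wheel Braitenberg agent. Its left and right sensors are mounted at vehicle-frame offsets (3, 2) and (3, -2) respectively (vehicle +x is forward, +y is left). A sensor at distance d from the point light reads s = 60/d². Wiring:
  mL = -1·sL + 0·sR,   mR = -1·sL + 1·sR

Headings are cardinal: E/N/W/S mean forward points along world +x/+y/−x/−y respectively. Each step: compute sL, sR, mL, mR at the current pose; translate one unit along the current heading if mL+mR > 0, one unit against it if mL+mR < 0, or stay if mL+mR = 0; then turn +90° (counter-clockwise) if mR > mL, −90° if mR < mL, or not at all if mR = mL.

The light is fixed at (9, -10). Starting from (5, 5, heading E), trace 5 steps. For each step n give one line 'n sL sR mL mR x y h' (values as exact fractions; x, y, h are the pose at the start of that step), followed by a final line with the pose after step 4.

0 6/29 6/17 -6/29 72/493 5 5 E
1 60/373 20/111 -60/373 800/41403 4 5 N
2 15/52 3/16 -15/52 -21/208 4 4 W
3 12/25 60/157 -12/25 -384/3925 5 4 S
4 6/29 6/17 -6/29 72/493 5 5 E
final 4 5 N

n=0: pose=(5,5,E); sL=6/29, sR=6/17; mL=-6/29, mR=72/493; mL+mR=-30/493 → advance -1; mR−mL=6/17 → turn +1·90°
n=1: pose=(4,5,N); sL=60/373, sR=20/111; mL=-60/373, mR=800/41403; mL+mR=-5860/41403 → advance -1; mR−mL=20/111 → turn +1·90°
n=2: pose=(4,4,W); sL=15/52, sR=3/16; mL=-15/52, mR=-21/208; mL+mR=-81/208 → advance -1; mR−mL=3/16 → turn +1·90°
n=3: pose=(5,4,S); sL=12/25, sR=60/157; mL=-12/25, mR=-384/3925; mL+mR=-2268/3925 → advance -1; mR−mL=60/157 → turn +1·90°
n=4: pose=(5,5,E); sL=6/29, sR=6/17; mL=-6/29, mR=72/493; mL+mR=-30/493 → advance -1; mR−mL=6/17 → turn +1·90°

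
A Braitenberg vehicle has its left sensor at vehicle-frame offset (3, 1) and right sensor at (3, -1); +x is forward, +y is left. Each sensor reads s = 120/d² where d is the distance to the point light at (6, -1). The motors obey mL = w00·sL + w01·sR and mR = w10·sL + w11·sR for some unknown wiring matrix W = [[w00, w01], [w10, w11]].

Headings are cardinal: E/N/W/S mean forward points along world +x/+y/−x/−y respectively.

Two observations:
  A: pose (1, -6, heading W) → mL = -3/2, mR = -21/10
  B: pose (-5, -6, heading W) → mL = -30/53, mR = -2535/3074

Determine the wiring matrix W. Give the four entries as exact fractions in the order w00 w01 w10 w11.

0 -1 -1/2 -1

obs A: pose=(1,-6,W) → sL=6/5, sR=3/2, mL=-3/2, mR=-21/10
obs B: pose=(-5,-6,W) → sL=15/29, sR=30/53, mL=-30/53, mR=-2535/3074
sensor matrix S = [[6/5, 3/2], [15/29, 30/53]]; det S = -297/3074
solve [mL_A; mL_B] = S·[w00; w01] and [mR_A; mR_B] = S·[w10; w11]:
  w00 = 0, w01 = -1, w10 = -1/2, w11 = -1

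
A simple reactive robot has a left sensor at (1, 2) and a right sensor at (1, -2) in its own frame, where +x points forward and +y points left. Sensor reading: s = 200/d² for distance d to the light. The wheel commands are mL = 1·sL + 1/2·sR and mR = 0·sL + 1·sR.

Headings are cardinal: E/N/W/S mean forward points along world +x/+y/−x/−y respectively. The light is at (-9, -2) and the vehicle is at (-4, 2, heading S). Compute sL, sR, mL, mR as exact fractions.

100/29 100/9 2350/261 100/9

left sensor world pos  = (-2, 1); dL² = 58
right sensor world pos = (-6, 1); dR² = 18
sL = 200/58 = 100/29
sR = 200/18 = 100/9
mL = 1·sL + 1/2·sR = 2350/261
mR = 0·sL + 1·sR = 100/9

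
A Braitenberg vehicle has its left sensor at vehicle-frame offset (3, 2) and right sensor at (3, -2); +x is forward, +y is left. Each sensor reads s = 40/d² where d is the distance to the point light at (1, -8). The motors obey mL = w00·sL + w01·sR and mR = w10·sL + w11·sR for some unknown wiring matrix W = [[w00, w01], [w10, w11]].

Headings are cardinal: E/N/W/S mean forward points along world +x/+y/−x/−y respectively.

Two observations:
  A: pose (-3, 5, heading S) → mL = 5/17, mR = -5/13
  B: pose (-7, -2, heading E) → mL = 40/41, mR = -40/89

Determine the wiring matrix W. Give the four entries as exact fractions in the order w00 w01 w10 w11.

obs A: pose=(-3,5,S) → sL=5/13, sR=5/17, mL=5/17, mR=-5/13
obs B: pose=(-7,-2,E) → sL=40/89, sR=40/41, mL=40/41, mR=-40/89
sensor matrix S = [[5/13, 5/17], [40/89, 40/41]]; det S = 196000/806429
solve [mL_A; mL_B] = S·[w00; w01] and [mR_A; mR_B] = S·[w10; w11]:
  w00 = 0, w01 = 1, w10 = -1, w11 = 0

0 1 -1 0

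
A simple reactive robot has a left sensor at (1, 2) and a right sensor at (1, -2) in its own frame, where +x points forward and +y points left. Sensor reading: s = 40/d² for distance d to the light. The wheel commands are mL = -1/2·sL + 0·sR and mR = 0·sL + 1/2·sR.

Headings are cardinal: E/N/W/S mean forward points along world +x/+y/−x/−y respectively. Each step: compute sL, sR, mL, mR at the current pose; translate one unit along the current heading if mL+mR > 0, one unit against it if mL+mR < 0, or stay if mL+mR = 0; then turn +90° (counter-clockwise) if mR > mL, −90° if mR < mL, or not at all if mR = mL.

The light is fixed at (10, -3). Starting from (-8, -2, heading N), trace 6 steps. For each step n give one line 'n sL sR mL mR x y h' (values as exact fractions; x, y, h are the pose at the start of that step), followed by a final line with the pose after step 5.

n=0: pose=(-8,-2,N); sL=10/101, sR=2/13; mL=-5/101, mR=1/13; mL+mR=36/1313 → advance +1; mR−mL=166/1313 → turn +1·90°
n=1: pose=(-8,-1,W); sL=40/361, sR=40/377; mL=-20/361, mR=20/377; mL+mR=-320/136097 → advance -1; mR−mL=14760/136097 → turn +1·90°
n=2: pose=(-7,-1,S); sL=20/113, sR=20/181; mL=-10/113, mR=10/181; mL+mR=-680/20453 → advance -1; mR−mL=2940/20453 → turn +1·90°
n=3: pose=(-7,0,E); sL=40/281, sR=40/257; mL=-20/281, mR=20/257; mL+mR=480/72217 → advance +1; mR−mL=10760/72217 → turn +1·90°
n=4: pose=(-6,0,N); sL=2/17, sR=10/53; mL=-1/17, mR=5/53; mL+mR=32/901 → advance +1; mR−mL=138/901 → turn +1·90°
n=5: pose=(-6,1,W); sL=40/293, sR=8/65; mL=-20/293, mR=4/65; mL+mR=-128/19045 → advance -1; mR−mL=2472/19045 → turn +1·90°

0 10/101 2/13 -5/101 1/13 -8 -2 N
1 40/361 40/377 -20/361 20/377 -8 -1 W
2 20/113 20/181 -10/113 10/181 -7 -1 S
3 40/281 40/257 -20/281 20/257 -7 0 E
4 2/17 10/53 -1/17 5/53 -6 0 N
5 40/293 8/65 -20/293 4/65 -6 1 W
final -5 1 S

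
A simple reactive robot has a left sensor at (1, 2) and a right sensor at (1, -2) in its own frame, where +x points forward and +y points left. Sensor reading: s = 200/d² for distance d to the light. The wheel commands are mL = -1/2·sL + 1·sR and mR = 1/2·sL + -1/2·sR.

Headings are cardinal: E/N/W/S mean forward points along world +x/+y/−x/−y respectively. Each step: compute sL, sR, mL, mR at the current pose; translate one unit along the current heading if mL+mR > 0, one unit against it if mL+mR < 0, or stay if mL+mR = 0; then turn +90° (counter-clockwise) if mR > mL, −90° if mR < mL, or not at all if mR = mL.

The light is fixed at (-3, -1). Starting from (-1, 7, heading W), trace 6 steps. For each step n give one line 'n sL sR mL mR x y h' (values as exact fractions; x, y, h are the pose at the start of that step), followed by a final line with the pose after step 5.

n=0: pose=(-1,7,W); sL=200/37, sR=200/101; mL=-2700/3737, mR=6400/3737; mL+mR=100/101 → advance +1; mR−mL=9100/3737 → turn +1·90°
n=1: pose=(-2,7,S); sL=100/29, sR=4; mL=66/29, mR=-8/29; mL+mR=2 → advance +1; mR−mL=-74/29 → turn -1·90°
n=2: pose=(-2,6,W); sL=8, sR=200/81; mL=-124/81, mR=224/81; mL+mR=100/81 → advance +1; mR−mL=116/27 → turn +1·90°
n=3: pose=(-3,6,S); sL=5, sR=5; mL=5/2, mR=0; mL+mR=5/2 → advance +1; mR−mL=-5/2 → turn -1·90°
n=4: pose=(-3,5,W); sL=200/17, sR=40/13; mL=-620/221, mR=960/221; mL+mR=20/13 → advance +1; mR−mL=1580/221 → turn +1·90°
n=5: pose=(-4,5,S); sL=100/13, sR=100/17; mL=450/221, mR=200/221; mL+mR=50/17 → advance +1; mR−mL=-250/221 → turn -1·90°

0 200/37 200/101 -2700/3737 6400/3737 -1 7 W
1 100/29 4 66/29 -8/29 -2 7 S
2 8 200/81 -124/81 224/81 -2 6 W
3 5 5 5/2 0 -3 6 S
4 200/17 40/13 -620/221 960/221 -3 5 W
5 100/13 100/17 450/221 200/221 -4 5 S
final -4 4 W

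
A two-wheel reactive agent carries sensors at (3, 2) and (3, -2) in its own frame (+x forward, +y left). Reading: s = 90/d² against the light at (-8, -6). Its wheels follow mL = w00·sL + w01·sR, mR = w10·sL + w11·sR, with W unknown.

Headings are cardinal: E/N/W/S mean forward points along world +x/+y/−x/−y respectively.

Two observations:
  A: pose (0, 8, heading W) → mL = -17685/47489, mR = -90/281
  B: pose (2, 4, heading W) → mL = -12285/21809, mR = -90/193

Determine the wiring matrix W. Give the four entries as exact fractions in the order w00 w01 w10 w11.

-1 1/2 0 -1

obs A: pose=(0,8,W) → sL=90/169, sR=90/281, mL=-17685/47489, mR=-90/281
obs B: pose=(2,4,W) → sL=90/113, sR=90/193, mL=-12285/21809, mR=-90/193
sensor matrix S = [[90/169, 90/281], [90/113, 90/193]]; det S = -6998400/1035687601
solve [mL_A; mL_B] = S·[w00; w01] and [mR_A; mR_B] = S·[w10; w11]:
  w00 = -1, w01 = 1/2, w10 = 0, w11 = -1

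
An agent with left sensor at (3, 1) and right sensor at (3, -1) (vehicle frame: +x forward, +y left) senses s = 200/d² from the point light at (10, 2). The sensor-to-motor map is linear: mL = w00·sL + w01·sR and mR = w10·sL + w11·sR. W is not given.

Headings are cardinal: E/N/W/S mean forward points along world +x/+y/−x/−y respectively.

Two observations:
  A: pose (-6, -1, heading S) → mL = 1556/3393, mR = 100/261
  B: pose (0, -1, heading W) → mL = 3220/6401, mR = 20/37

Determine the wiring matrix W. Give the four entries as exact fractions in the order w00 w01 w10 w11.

1 -1/2 1/2 0

obs A: pose=(-6,-1,S) → sL=200/261, sR=8/13, mL=1556/3393, mR=100/261
obs B: pose=(0,-1,W) → sL=40/37, sR=200/173, mL=3220/6401, mR=20/37
sensor matrix S = [[200/261, 8/13], [40/37, 200/173]]; det S = 4791040/21718593
solve [mL_A; mL_B] = S·[w00; w01] and [mR_A; mR_B] = S·[w10; w11]:
  w00 = 1, w01 = -1/2, w10 = 1/2, w11 = 0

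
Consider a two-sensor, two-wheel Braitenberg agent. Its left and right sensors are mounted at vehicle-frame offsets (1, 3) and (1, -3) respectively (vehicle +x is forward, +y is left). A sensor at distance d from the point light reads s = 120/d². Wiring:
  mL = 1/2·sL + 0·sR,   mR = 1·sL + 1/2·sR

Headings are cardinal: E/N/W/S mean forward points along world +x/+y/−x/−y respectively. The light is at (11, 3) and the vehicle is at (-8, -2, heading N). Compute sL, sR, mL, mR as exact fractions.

6/25 15/34 3/25 783/1700

left sensor world pos  = (-11, -1); dL² = 500
right sensor world pos = (-5, -1); dR² = 272
sL = 120/500 = 6/25
sR = 120/272 = 15/34
mL = 1/2·sL + 0·sR = 3/25
mR = 1·sL + 1/2·sR = 783/1700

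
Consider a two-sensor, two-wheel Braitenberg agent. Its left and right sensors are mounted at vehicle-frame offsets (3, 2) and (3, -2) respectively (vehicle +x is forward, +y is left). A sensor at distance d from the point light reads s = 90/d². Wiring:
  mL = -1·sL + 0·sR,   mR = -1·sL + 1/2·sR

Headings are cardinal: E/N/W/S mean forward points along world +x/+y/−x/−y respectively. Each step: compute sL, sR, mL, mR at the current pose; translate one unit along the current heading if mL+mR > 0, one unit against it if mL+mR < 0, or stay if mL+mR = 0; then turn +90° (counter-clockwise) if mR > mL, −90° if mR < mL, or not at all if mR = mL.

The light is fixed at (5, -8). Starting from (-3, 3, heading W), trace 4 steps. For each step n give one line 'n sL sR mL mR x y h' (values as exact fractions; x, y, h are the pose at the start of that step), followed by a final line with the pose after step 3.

0 45/101 9/29 -45/101 -1701/5858 -3 3 W
1 90/89 18/29 -90/89 -1809/2581 -2 3 S
2 45/106 45/58 -45/106 -225/6148 -2 4 E
3 18/65 10/29 -18/65 -197/1885 -3 4 N
final -3 3 W

n=0: pose=(-3,3,W); sL=45/101, sR=9/29; mL=-45/101, mR=-1701/5858; mL+mR=-4311/5858 → advance -1; mR−mL=9/58 → turn +1·90°
n=1: pose=(-2,3,S); sL=90/89, sR=18/29; mL=-90/89, mR=-1809/2581; mL+mR=-4419/2581 → advance -1; mR−mL=9/29 → turn +1·90°
n=2: pose=(-2,4,E); sL=45/106, sR=45/58; mL=-45/106, mR=-225/6148; mL+mR=-2835/6148 → advance -1; mR−mL=45/116 → turn +1·90°
n=3: pose=(-3,4,N); sL=18/65, sR=10/29; mL=-18/65, mR=-197/1885; mL+mR=-719/1885 → advance -1; mR−mL=5/29 → turn +1·90°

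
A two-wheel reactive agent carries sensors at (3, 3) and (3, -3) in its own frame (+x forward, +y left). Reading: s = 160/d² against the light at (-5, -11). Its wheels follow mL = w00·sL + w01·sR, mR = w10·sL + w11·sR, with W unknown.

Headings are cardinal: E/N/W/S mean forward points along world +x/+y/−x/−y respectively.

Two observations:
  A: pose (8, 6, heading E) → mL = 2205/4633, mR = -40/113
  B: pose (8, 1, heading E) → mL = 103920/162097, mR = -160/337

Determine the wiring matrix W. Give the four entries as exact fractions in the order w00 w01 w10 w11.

1/2 1 0 -1

obs A: pose=(8,6,E) → sL=10/41, sR=40/113, mL=2205/4633, mR=-40/113
obs B: pose=(8,1,E) → sL=160/481, sR=160/337, mL=103920/162097, mR=-160/337
sensor matrix S = [[10/41, 40/113], [160/481, 160/337]]; det S = -1464000/750995401
solve [mL_A; mL_B] = S·[w00; w01] and [mR_A; mR_B] = S·[w10; w11]:
  w00 = 1/2, w01 = 1, w10 = 0, w11 = -1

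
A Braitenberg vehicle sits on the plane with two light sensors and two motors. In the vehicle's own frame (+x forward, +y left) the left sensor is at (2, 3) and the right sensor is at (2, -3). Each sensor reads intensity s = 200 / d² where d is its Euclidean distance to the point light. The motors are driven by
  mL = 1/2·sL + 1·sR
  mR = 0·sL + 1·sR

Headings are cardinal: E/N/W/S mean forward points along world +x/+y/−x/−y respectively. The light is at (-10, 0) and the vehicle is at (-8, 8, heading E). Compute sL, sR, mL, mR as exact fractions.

200/137 200/41 31500/5617 200/41

left sensor world pos  = (-6, 11); dL² = 137
right sensor world pos = (-6, 5); dR² = 41
sL = 200/137 = 200/137
sR = 200/41 = 200/41
mL = 1/2·sL + 1·sR = 31500/5617
mR = 0·sL + 1·sR = 200/41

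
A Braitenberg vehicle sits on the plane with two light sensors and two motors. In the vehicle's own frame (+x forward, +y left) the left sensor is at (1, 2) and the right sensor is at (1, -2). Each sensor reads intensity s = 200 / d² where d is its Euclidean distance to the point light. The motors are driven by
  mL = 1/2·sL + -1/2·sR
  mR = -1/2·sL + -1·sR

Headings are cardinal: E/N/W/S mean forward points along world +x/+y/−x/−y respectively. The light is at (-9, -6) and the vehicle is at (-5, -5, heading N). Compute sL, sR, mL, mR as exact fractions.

25 5 10 -35/2

left sensor world pos  = (-7, -4); dL² = 8
right sensor world pos = (-3, -4); dR² = 40
sL = 200/8 = 25
sR = 200/40 = 5
mL = 1/2·sL + -1/2·sR = 10
mR = -1/2·sL + -1·sR = -35/2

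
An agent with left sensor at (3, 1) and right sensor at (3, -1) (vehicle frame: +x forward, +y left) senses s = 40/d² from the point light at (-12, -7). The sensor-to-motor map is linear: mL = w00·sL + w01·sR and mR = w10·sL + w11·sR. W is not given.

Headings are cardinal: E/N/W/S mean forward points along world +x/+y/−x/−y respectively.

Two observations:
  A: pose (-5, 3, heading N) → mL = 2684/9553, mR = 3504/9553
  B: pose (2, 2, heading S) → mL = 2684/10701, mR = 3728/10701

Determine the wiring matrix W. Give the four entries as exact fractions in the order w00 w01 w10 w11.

1 1/2 1 1

obs A: pose=(-5,3,N) → sL=8/41, sR=40/233, mL=2684/9553, mR=3504/9553
obs B: pose=(2,2,S) → sL=40/261, sR=8/41, mL=2684/10701, mR=3728/10701
sensor matrix S = [[8/41, 40/233], [40/261, 8/41]]; det S = 1202432/102226653
solve [mL_A; mL_B] = S·[w00; w01] and [mR_A; mR_B] = S·[w10; w11]:
  w00 = 1, w01 = 1/2, w10 = 1, w11 = 1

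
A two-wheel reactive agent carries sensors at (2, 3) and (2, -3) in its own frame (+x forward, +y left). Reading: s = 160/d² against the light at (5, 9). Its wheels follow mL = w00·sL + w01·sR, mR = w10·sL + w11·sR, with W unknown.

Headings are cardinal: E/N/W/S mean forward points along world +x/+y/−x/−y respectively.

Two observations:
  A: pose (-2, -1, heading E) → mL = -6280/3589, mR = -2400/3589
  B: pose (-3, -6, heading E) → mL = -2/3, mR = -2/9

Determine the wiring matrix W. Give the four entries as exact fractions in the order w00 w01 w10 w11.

-1 1/2 -1/2 1/2

obs A: pose=(-2,-1,E) → sL=80/37, sR=80/97, mL=-6280/3589, mR=-2400/3589
obs B: pose=(-3,-6,E) → sL=8/9, sR=4/9, mL=-2/3, mR=-2/9
sensor matrix S = [[80/37, 80/97], [8/9, 4/9]]; det S = 7360/32301
solve [mL_A; mL_B] = S·[w00; w01] and [mR_A; mR_B] = S·[w10; w11]:
  w00 = -1, w01 = 1/2, w10 = -1/2, w11 = 1/2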